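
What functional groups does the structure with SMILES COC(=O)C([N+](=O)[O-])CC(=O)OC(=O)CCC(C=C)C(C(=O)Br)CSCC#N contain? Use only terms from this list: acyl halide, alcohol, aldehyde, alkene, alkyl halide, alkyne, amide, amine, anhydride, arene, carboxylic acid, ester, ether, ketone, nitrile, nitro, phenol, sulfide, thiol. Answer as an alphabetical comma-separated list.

acyl halide, alkene, anhydride, ester, nitrile, nitro, sulfide

Taking each segment in turn:
  CH3OOC: CH3O–C(=O)–: carbonyl C bonded to C and to –OCH3 → ester (not ketone + ether).
  CH(NO2): –NO2 on an sp³ carbon → nitro (the N=O is not a carbonyl).
  CH2CO-O-COCH2: two acyl groups sharing one oxygen, –C(=O)–O–C(=O)– → anhydride.
  CH(CH=CH2): pendant –CH=CH2: C=C double bond → alkene.
  CH(COBr): pendant –C(=O)X: carbonyl C bonded to C and halogen → acyl halide.
  CH2SCH2: C–S–C linkage → sulfide (thioether).
  CN: –C≡N: carbon triple-bonded to nitrogen → nitrile.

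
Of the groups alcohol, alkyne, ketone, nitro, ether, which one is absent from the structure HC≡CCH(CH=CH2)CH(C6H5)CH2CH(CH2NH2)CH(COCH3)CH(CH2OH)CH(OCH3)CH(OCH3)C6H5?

nitro

ketone: present (CH(COCH3) — pendant –COCH3: carbonyl C bonded to two carbons → ketone).
ether: present (CH(OCH3) — pendant –OCH3: C–O–C with sp³ C, no adjacent C=O → ether).
alkyne: present (HC≡C — C≡C triple bond → alkyne).
alcohol: present (CH(CH2OH) — pendant –CH2OH on an sp³ backbone C → alcohol).
nitro: no segment matches this pattern.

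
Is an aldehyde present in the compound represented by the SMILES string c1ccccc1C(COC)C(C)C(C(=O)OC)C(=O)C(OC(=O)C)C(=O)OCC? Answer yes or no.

no

C6H5– phenyl ring → arene.
pendant –CH2OCH3: C–O–C linkage → ether.
pendant –COOCH3: carbonyl C bonded to C and –OCH3 → ester.
–C(=O)– with carbon on both sides → ketone.
pendant –OC(=O)CH3: an acyloxy group → ester.
–C(=O)OCH2CH3: carbonyl C bonded to C and to –OEt → ester.
In CO, the carbonyl carbon is bonded to two carbons, so it is a ketone, not an aldehyde.
The groups actually present are: arene, ester, ether, ketone.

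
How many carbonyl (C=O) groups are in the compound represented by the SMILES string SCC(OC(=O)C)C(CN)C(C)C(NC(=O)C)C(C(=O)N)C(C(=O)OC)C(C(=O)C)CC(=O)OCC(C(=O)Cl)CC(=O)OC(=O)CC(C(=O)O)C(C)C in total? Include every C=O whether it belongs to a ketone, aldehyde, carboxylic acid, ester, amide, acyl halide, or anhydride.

10

CH(OCOCH3): ester, 1 C=O (running total 1).
CH(NHCOCH3): amide, 1 C=O (running total 2).
CH(CONH2): amide, 1 C=O (running total 3).
CH(COOCH3): ester, 1 C=O (running total 4).
CH(COCH3): ketone, 1 C=O (running total 5).
CH2COOCH2: ester, 1 C=O (running total 6).
CH(COCl): acyl halide, 1 C=O (running total 7).
CH2CO-O-COCH2: anhydride, 2 C=O (running total 9).
CH(COOH): carboxylic acid, 1 C=O (running total 10).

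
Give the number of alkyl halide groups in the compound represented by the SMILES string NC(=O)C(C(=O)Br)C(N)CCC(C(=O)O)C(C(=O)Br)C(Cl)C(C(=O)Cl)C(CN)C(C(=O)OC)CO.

Taking each segment in turn:
  H2NCO: –C(=O)NH2: carbonyl C bonded to C and to N → amide (the N is not a separate amine).
  CH(COBr): pendant –C(=O)X: carbonyl C bonded to C and halogen → acyl halide.
  CH(NH2): –NH2 on an sp³ carbon with no adjacent C=O → amine.
  CH(COOH): pendant –COOH: carbonyl C bonded to C and –OH → carboxylic acid.
  CH(COBr): pendant –C(=O)X: carbonyl C bonded to C and halogen → acyl halide.
  CH(Cl): halogen on an sp³ carbon → alkyl halide.
  CH(COCl): pendant –C(=O)X: carbonyl C bonded to C and halogen → acyl halide.
  CH(CH2NH2): pendant –CH2NH2: N on sp³ C, no adjacent C=O → amine.
  CH(COOCH3): pendant –COOCH3: carbonyl C bonded to C and –OCH3 → ester.
  CH2OH: –OH on an sp³ carbon → alcohol.
Alkyl halide appears at: CH(Cl) → 1.

1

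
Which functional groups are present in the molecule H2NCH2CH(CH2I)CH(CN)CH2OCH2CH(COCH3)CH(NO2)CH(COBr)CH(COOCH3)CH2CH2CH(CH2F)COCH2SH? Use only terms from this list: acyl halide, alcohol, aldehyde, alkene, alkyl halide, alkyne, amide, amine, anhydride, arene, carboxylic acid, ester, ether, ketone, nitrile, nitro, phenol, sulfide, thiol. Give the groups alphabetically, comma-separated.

acyl halide, alkyl halide, amine, ester, ether, ketone, nitrile, nitro, thiol

Taking each segment in turn:
  H2NCH2: –NH2 on an sp³ carbon with no adjacent C=O → amine.
  CH(CH2I): pendant –CH2X: halogen on sp³ carbon → alkyl halide.
  CH(CN): pendant –C≡N: nitrile.
  CH2OCH2: C–O–C with sp³ carbons on both sides and no adjacent C=O → ether.
  CH(COCH3): pendant –COCH3: carbonyl C bonded to two carbons → ketone.
  CH(NO2): –NO2 on an sp³ carbon → nitro (the N=O is not a carbonyl).
  CH(COBr): pendant –C(=O)X: carbonyl C bonded to C and halogen → acyl halide.
  CH(COOCH3): pendant –COOCH3: carbonyl C bonded to C and –OCH3 → ester.
  CH(CH2F): pendant –CH2X: halogen on sp³ carbon → alkyl halide.
  CO: –C(=O)– with carbon on both sides → ketone.
  CH2SH: –SH on an sp³ carbon → thiol.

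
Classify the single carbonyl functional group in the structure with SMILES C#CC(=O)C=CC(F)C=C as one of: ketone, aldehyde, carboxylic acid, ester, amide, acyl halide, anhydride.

The carbonyl is in the CO segment: –C(=O)– with carbon on both sides → ketone.

ketone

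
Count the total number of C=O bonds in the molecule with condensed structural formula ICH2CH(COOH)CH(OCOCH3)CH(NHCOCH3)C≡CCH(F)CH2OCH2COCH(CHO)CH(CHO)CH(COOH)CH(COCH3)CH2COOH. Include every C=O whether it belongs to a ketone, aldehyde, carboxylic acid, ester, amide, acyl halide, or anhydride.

CH(COOH): carboxylic acid, 1 C=O (running total 1).
CH(OCOCH3): ester, 1 C=O (running total 2).
CH(NHCOCH3): amide, 1 C=O (running total 3).
CO: ketone, 1 C=O (running total 4).
CH(CHO): aldehyde, 1 C=O (running total 5).
CH(CHO): aldehyde, 1 C=O (running total 6).
CH(COOH): carboxylic acid, 1 C=O (running total 7).
CH(COCH3): ketone, 1 C=O (running total 8).
COOH: carboxylic acid, 1 C=O (running total 9).

9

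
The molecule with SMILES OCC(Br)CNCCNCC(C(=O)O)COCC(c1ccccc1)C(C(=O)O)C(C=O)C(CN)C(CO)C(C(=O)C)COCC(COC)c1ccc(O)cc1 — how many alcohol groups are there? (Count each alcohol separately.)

2

HO– on an sp³ carbon → alcohol.
halogen on an sp³ carbon → alkyl halide.
C–N–C with sp³ carbons and no adjacent C=O → amine (secondary).
C–N–C with sp³ carbons and no adjacent C=O → amine (secondary).
pendant –COOH: carbonyl C bonded to C and –OH → carboxylic acid.
C–O–C with sp³ carbons on both sides and no adjacent C=O → ether.
pendant –C6H5: benzene ring → arene.
pendant –COOH: carbonyl C bonded to C and –OH → carboxylic acid.
pendant –CHO: carbonyl C bonded to C and H → aldehyde.
pendant –CH2NH2: N on sp³ C, no adjacent C=O → amine.
pendant –CH2OH on an sp³ backbone C → alcohol.
pendant –COCH3: carbonyl C bonded to two carbons → ketone.
C–O–C with sp³ carbons on both sides and no adjacent C=O → ether.
pendant –CH2OCH3: C–O–C linkage → ether.
–OH attached directly to an aromatic ring → phenol (not alcohol); the ring itself is an arene.
Alcohol appears at: HOCH2, CH(CH2OH) → 2.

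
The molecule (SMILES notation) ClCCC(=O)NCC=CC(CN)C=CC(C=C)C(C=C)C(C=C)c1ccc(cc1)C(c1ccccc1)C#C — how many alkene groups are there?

Reading the structure from left to right:
  ClCH2: halogen on an sp³ carbon → alkyl halide.
  CH2CONHCH2: –C(=O)–N– linkage → amide (the N is not an amine).
  CH=CH: C=C double bond → alkene.
  CH(CH2NH2): pendant –CH2NH2: N on sp³ C, no adjacent C=O → amine.
  CH=CH: C=C double bond → alkene.
  CH(CH=CH2): pendant –CH=CH2: C=C double bond → alkene.
  CH(CH=CH2): pendant –CH=CH2: C=C double bond → alkene.
  CH(CH=CH2): pendant –CH=CH2: C=C double bond → alkene.
  C6H4: para-disubstituted benzene ring → arene.
  CH(C6H5): pendant –C6H5: benzene ring → arene.
  C≡CH: C≡C triple bond → alkyne.
Alkene appears at: CH=CH, CH=CH, CH(CH=CH2), CH(CH=CH2), CH(CH=CH2) → 5.

5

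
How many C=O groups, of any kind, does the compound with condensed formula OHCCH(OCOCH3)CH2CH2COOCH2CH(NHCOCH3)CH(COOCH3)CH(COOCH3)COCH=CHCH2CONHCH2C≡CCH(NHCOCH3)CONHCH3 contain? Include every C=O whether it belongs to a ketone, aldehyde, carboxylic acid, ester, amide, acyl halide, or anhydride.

OHC: aldehyde, 1 C=O (running total 1).
CH(OCOCH3): ester, 1 C=O (running total 2).
CH2COOCH2: ester, 1 C=O (running total 3).
CH(NHCOCH3): amide, 1 C=O (running total 4).
CH(COOCH3): ester, 1 C=O (running total 5).
CH(COOCH3): ester, 1 C=O (running total 6).
CO: ketone, 1 C=O (running total 7).
CH2CONHCH2: amide, 1 C=O (running total 8).
CH(NHCOCH3): amide, 1 C=O (running total 9).
CONHCH3: amide, 1 C=O (running total 10).

10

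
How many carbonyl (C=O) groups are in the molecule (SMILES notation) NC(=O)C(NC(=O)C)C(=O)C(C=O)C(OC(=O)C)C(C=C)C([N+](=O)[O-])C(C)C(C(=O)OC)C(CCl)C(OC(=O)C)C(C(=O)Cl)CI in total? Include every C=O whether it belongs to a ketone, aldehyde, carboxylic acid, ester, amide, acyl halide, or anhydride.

H2NCO: amide, 1 C=O (running total 1).
CH(NHCOCH3): amide, 1 C=O (running total 2).
CO: ketone, 1 C=O (running total 3).
CH(CHO): aldehyde, 1 C=O (running total 4).
CH(OCOCH3): ester, 1 C=O (running total 5).
CH(COOCH3): ester, 1 C=O (running total 6).
CH(OCOCH3): ester, 1 C=O (running total 7).
CH(COCl): acyl halide, 1 C=O (running total 8).

8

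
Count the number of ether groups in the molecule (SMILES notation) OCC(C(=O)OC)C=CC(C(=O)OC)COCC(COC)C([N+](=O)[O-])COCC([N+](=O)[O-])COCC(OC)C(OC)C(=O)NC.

Taking each segment in turn:
  HOCH2: HO– on an sp³ carbon → alcohol.
  CH(COOCH3): pendant –COOCH3: carbonyl C bonded to C and –OCH3 → ester.
  CH=CH: C=C double bond → alkene.
  CH(COOCH3): pendant –COOCH3: carbonyl C bonded to C and –OCH3 → ester.
  CH2OCH2: C–O–C with sp³ carbons on both sides and no adjacent C=O → ether.
  CH(CH2OCH3): pendant –CH2OCH3: C–O–C linkage → ether.
  CH(NO2): –NO2 on an sp³ carbon → nitro (the N=O is not a carbonyl).
  CH2OCH2: C–O–C with sp³ carbons on both sides and no adjacent C=O → ether.
  CH(NO2): –NO2 on an sp³ carbon → nitro (the N=O is not a carbonyl).
  CH2OCH2: C–O–C with sp³ carbons on both sides and no adjacent C=O → ether.
  CH(OCH3): pendant –OCH3: C–O–C with sp³ C, no adjacent C=O → ether.
  CH(OCH3): pendant –OCH3: C–O–C with sp³ C, no adjacent C=O → ether.
  CONHCH3: –C(=O)NHCH3: carbonyl C bonded to C and to N → amide (the N is not an amine).
Ether appears at: CH2OCH2, CH(CH2OCH3), CH2OCH2, CH2OCH2, CH(OCH3), CH(OCH3) → 6.

6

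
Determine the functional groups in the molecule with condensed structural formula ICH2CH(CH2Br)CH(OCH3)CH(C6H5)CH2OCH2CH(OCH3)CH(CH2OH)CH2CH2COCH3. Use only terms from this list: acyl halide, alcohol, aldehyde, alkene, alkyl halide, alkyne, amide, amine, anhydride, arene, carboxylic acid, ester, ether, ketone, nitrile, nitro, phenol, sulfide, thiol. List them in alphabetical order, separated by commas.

alcohol, alkyl halide, arene, ether, ketone

Reading the structure from left to right:
  ICH2: halogen on an sp³ carbon → alkyl halide.
  CH(CH2Br): pendant –CH2X: halogen on sp³ carbon → alkyl halide.
  CH(OCH3): pendant –OCH3: C–O–C with sp³ C, no adjacent C=O → ether.
  CH(C6H5): pendant –C6H5: benzene ring → arene.
  CH2OCH2: C–O–C with sp³ carbons on both sides and no adjacent C=O → ether.
  CH(OCH3): pendant –OCH3: C–O–C with sp³ C, no adjacent C=O → ether.
  CH(CH2OH): pendant –CH2OH on an sp³ backbone C → alcohol.
  CO: –C(=O)– with carbon on both sides → ketone.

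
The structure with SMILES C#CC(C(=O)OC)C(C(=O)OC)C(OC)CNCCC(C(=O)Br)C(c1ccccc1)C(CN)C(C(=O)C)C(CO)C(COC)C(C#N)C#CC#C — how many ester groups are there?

2

Taking each segment in turn:
  HC≡C: C≡C triple bond → alkyne.
  CH(COOCH3): pendant –COOCH3: carbonyl C bonded to C and –OCH3 → ester.
  CH(COOCH3): pendant –COOCH3: carbonyl C bonded to C and –OCH3 → ester.
  CH(OCH3): pendant –OCH3: C–O–C with sp³ C, no adjacent C=O → ether.
  CH2NHCH2: C–N–C with sp³ carbons and no adjacent C=O → amine (secondary).
  CH(COBr): pendant –C(=O)X: carbonyl C bonded to C and halogen → acyl halide.
  CH(C6H5): pendant –C6H5: benzene ring → arene.
  CH(CH2NH2): pendant –CH2NH2: N on sp³ C, no adjacent C=O → amine.
  CH(COCH3): pendant –COCH3: carbonyl C bonded to two carbons → ketone.
  CH(CH2OH): pendant –CH2OH on an sp³ backbone C → alcohol.
  CH(CH2OCH3): pendant –CH2OCH3: C–O–C linkage → ether.
  CH(CN): pendant –C≡N: nitrile.
  C≡C: C≡C triple bond → alkyne.
  C≡CH: C≡C triple bond → alkyne.
Ester appears at: CH(COOCH3), CH(COOCH3) → 2.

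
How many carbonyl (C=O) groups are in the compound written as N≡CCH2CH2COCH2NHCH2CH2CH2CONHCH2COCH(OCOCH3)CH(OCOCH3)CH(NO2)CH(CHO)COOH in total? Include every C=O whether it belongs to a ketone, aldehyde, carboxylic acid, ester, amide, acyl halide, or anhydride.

7

CO: ketone, 1 C=O (running total 1).
CH2CONHCH2: amide, 1 C=O (running total 2).
CO: ketone, 1 C=O (running total 3).
CH(OCOCH3): ester, 1 C=O (running total 4).
CH(OCOCH3): ester, 1 C=O (running total 5).
CH(CHO): aldehyde, 1 C=O (running total 6).
COOH: carboxylic acid, 1 C=O (running total 7).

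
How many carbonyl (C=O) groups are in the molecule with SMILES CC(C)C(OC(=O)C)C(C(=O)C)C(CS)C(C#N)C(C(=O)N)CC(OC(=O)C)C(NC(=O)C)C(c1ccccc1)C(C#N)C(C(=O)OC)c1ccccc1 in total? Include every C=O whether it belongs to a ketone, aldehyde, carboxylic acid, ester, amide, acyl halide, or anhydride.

6

CH(OCOCH3): ester, 1 C=O (running total 1).
CH(COCH3): ketone, 1 C=O (running total 2).
CH(CONH2): amide, 1 C=O (running total 3).
CH(OCOCH3): ester, 1 C=O (running total 4).
CH(NHCOCH3): amide, 1 C=O (running total 5).
CH(COOCH3): ester, 1 C=O (running total 6).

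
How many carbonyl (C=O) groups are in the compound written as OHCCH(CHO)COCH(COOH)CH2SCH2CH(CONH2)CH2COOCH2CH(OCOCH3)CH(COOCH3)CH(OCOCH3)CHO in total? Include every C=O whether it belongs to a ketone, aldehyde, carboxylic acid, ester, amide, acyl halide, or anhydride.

10

OHC: aldehyde, 1 C=O (running total 1).
CH(CHO): aldehyde, 1 C=O (running total 2).
CO: ketone, 1 C=O (running total 3).
CH(COOH): carboxylic acid, 1 C=O (running total 4).
CH(CONH2): amide, 1 C=O (running total 5).
CH2COOCH2: ester, 1 C=O (running total 6).
CH(OCOCH3): ester, 1 C=O (running total 7).
CH(COOCH3): ester, 1 C=O (running total 8).
CH(OCOCH3): ester, 1 C=O (running total 9).
CHO: aldehyde, 1 C=O (running total 10).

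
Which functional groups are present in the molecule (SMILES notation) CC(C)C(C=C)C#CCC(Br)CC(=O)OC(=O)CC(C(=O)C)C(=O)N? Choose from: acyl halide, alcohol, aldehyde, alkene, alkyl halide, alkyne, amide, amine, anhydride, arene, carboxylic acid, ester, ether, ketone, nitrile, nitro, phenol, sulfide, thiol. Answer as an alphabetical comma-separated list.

alkene, alkyl halide, alkyne, amide, anhydride, ketone

pendant –CH=CH2: C=C double bond → alkene.
C≡C triple bond → alkyne.
halogen on an sp³ carbon → alkyl halide.
two acyl groups sharing one oxygen, –C(=O)–O–C(=O)– → anhydride.
pendant –COCH3: carbonyl C bonded to two carbons → ketone.
–C(=O)NH2: carbonyl C bonded to C and to N → amide (the N is not a separate amine).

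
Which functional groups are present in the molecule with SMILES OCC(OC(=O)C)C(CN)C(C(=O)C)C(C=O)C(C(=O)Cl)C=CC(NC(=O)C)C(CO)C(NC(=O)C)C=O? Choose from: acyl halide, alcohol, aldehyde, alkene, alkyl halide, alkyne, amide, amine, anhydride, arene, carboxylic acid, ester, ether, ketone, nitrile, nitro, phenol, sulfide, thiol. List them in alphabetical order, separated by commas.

acyl halide, alcohol, aldehyde, alkene, amide, amine, ester, ketone

HO– on an sp³ carbon → alcohol.
pendant –OC(=O)CH3: an acyloxy group → ester.
pendant –CH2NH2: N on sp³ C, no adjacent C=O → amine.
pendant –COCH3: carbonyl C bonded to two carbons → ketone.
pendant –CHO: carbonyl C bonded to C and H → aldehyde.
pendant –C(=O)X: carbonyl C bonded to C and halogen → acyl halide.
C=C double bond → alkene.
pendant –NHC(=O)CH3: N bonded to a carbonyl → amide (not amine).
pendant –CH2OH on an sp³ backbone C → alcohol.
pendant –NHC(=O)CH3: N bonded to a carbonyl → amide (not amine).
terminal –CHO: carbonyl C bonded to H and C → aldehyde.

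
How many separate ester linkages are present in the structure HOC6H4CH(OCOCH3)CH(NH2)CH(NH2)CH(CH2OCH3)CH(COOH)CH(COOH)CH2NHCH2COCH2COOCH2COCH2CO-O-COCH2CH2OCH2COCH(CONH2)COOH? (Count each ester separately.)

2

Taking each segment in turn:
  HOC6H4: –OH attached directly to an aromatic ring → phenol (not alcohol); the ring itself is an arene.
  CH(OCOCH3): pendant –OC(=O)CH3: an acyloxy group → ester.
  CH(NH2): –NH2 on an sp³ carbon with no adjacent C=O → amine.
  CH(NH2): –NH2 on an sp³ carbon with no adjacent C=O → amine.
  CH(CH2OCH3): pendant –CH2OCH3: C–O–C linkage → ether.
  CH(COOH): pendant –COOH: carbonyl C bonded to C and –OH → carboxylic acid.
  CH(COOH): pendant –COOH: carbonyl C bonded to C and –OH → carboxylic acid.
  CH2NHCH2: C–N–C with sp³ carbons and no adjacent C=O → amine (secondary).
  CO: –C(=O)– with carbon on both sides → ketone.
  CH2COOCH2: –C(=O)–O–C with C on the carbonyl side → ester.
  CO: –C(=O)– with carbon on both sides → ketone.
  CH2CO-O-COCH2: two acyl groups sharing one oxygen, –C(=O)–O–C(=O)– → anhydride.
  CH2OCH2: C–O–C with sp³ carbons on both sides and no adjacent C=O → ether.
  CO: –C(=O)– with carbon on both sides → ketone.
  CH(CONH2): pendant –CONH2: carbonyl C bonded to C and N → amide.
  COOH: –COOH: carbonyl C bonded to –OH and C → carboxylic acid (the –OH is not a separate alcohol).
Ester appears at: CH(OCOCH3), CH2COOCH2 → 2.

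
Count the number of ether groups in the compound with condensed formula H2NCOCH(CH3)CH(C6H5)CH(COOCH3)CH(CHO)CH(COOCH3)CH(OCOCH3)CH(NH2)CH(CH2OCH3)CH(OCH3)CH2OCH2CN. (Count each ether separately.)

3

Taking each segment in turn:
  H2NCO: –C(=O)NH2: carbonyl C bonded to C and to N → amide (the N is not a separate amine).
  CH(C6H5): pendant –C6H5: benzene ring → arene.
  CH(COOCH3): pendant –COOCH3: carbonyl C bonded to C and –OCH3 → ester.
  CH(CHO): pendant –CHO: carbonyl C bonded to C and H → aldehyde.
  CH(COOCH3): pendant –COOCH3: carbonyl C bonded to C and –OCH3 → ester.
  CH(OCOCH3): pendant –OC(=O)CH3: an acyloxy group → ester.
  CH(NH2): –NH2 on an sp³ carbon with no adjacent C=O → amine.
  CH(CH2OCH3): pendant –CH2OCH3: C–O–C linkage → ether.
  CH(OCH3): pendant –OCH3: C–O–C with sp³ C, no adjacent C=O → ether.
  CH2OCH2: C–O–C with sp³ carbons on both sides and no adjacent C=O → ether.
  CN: –C≡N: carbon triple-bonded to nitrogen → nitrile.
Ether appears at: CH(CH2OCH3), CH(OCH3), CH2OCH2 → 3.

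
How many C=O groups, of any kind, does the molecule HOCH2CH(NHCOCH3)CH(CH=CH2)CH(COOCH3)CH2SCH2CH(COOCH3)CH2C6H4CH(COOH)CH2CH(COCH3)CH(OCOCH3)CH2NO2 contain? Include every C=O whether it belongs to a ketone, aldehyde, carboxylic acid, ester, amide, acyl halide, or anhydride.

6

CH(NHCOCH3): amide, 1 C=O (running total 1).
CH(COOCH3): ester, 1 C=O (running total 2).
CH(COOCH3): ester, 1 C=O (running total 3).
CH(COOH): carboxylic acid, 1 C=O (running total 4).
CH(COCH3): ketone, 1 C=O (running total 5).
CH(OCOCH3): ester, 1 C=O (running total 6).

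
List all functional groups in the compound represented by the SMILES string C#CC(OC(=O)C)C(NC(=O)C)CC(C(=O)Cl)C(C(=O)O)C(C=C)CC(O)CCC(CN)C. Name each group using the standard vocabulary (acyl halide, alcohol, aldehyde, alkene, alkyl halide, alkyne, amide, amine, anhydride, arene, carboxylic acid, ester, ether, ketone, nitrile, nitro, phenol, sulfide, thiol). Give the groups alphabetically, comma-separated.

Reading the structure from left to right:
  HC≡C: C≡C triple bond → alkyne.
  CH(OCOCH3): pendant –OC(=O)CH3: an acyloxy group → ester.
  CH(NHCOCH3): pendant –NHC(=O)CH3: N bonded to a carbonyl → amide (not amine).
  CH(COCl): pendant –C(=O)X: carbonyl C bonded to C and halogen → acyl halide.
  CH(COOH): pendant –COOH: carbonyl C bonded to C and –OH → carboxylic acid.
  CH(CH=CH2): pendant –CH=CH2: C=C double bond → alkene.
  CH(OH): –OH on an sp³ carbon → alcohol (secondary).
  CH(CH2NH2): pendant –CH2NH2: N on sp³ C, no adjacent C=O → amine.

acyl halide, alcohol, alkene, alkyne, amide, amine, carboxylic acid, ester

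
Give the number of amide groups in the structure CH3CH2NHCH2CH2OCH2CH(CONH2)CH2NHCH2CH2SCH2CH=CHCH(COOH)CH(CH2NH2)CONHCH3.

2

C–N–C with sp³ carbons and no adjacent C=O → amine (secondary).
C–O–C with sp³ carbons on both sides and no adjacent C=O → ether.
pendant –CONH2: carbonyl C bonded to C and N → amide.
C–N–C with sp³ carbons and no adjacent C=O → amine (secondary).
C–S–C linkage → sulfide (thioether).
C=C double bond → alkene.
pendant –COOH: carbonyl C bonded to C and –OH → carboxylic acid.
pendant –CH2NH2: N on sp³ C, no adjacent C=O → amine.
–C(=O)NHCH3: carbonyl C bonded to C and to N → amide (the N is not an amine).
Amide appears at: CH(CONH2), CONHCH3 → 2.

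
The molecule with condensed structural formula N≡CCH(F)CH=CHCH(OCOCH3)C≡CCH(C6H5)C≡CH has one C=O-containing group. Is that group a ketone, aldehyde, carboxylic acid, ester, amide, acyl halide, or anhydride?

The carbonyl is in the CH(OCOCH3) segment: pendant –OC(=O)CH3: an acyloxy group → ester.

ester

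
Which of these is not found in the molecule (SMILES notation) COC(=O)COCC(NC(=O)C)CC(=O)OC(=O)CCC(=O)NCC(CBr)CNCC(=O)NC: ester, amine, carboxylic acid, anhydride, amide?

carboxylic acid

amine: present (CH2NHCH2 — C–N–C with sp³ carbons and no adjacent C=O → amine (secondary)).
ester: present (CH3OOC — CH3O–C(=O)–: carbonyl C bonded to C and to –OCH3 → ester (not ketone + ether)).
amide: present (CH(NHCOCH3) — pendant –NHC(=O)CH3: N bonded to a carbonyl → amide (not amine)).
anhydride: present (CH2CO-O-COCH2 — two acyl groups sharing one oxygen, –C(=O)–O–C(=O)– → anhydride).
carboxylic acid: absent. In CH3OOC, the acyl oxygen is bonded to carbon (–O–C), not to H, so this is an ester. In each of CH(NHCOCH3), CH2CONHCH2 and CONHCH3, the carbonyl is bonded to nitrogen, not to –OH; that is an amide.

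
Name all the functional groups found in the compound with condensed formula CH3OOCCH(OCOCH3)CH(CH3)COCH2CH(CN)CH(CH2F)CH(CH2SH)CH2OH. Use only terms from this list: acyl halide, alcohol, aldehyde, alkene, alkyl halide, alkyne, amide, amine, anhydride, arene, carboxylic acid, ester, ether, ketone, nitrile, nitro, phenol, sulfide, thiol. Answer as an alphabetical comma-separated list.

alcohol, alkyl halide, ester, ketone, nitrile, thiol

CH3O–C(=O)–: carbonyl C bonded to C and to –OCH3 → ester (not ketone + ether).
pendant –OC(=O)CH3: an acyloxy group → ester.
–C(=O)– with carbon on both sides → ketone.
pendant –C≡N: nitrile.
pendant –CH2X: halogen on sp³ carbon → alkyl halide.
pendant –CH2SH → thiol.
–OH on an sp³ carbon → alcohol.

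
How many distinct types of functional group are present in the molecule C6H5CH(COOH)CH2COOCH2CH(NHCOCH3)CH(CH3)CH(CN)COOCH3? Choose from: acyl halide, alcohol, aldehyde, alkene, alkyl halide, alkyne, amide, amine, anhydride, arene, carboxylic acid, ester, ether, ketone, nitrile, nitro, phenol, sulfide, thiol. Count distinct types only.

5

Taking each segment in turn:
  C6H5: C6H5– phenyl ring → arene.
  CH(COOH): pendant –COOH: carbonyl C bonded to C and –OH → carboxylic acid.
  CH2COOCH2: –C(=O)–O–C with C on the carbonyl side → ester.
  CH(NHCOCH3): pendant –NHC(=O)CH3: N bonded to a carbonyl → amide (not amine).
  CH(CN): pendant –C≡N: nitrile.
  COOCH3: –C(=O)OCH3: carbonyl C bonded to C and to –OCH3 → ester (not ketone + ether).
Distinct types present: amide, arene, carboxylic acid, ester, nitrile.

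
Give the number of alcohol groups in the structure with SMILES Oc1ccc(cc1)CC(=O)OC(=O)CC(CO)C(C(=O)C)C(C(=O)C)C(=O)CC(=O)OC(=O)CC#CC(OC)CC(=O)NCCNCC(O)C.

Reading the structure from left to right:
  HOC6H4: –OH attached directly to an aromatic ring → phenol (not alcohol); the ring itself is an arene.
  CH2CO-O-COCH2: two acyl groups sharing one oxygen, –C(=O)–O–C(=O)– → anhydride.
  CH(CH2OH): pendant –CH2OH on an sp³ backbone C → alcohol.
  CH(COCH3): pendant –COCH3: carbonyl C bonded to two carbons → ketone.
  CH(COCH3): pendant –COCH3: carbonyl C bonded to two carbons → ketone.
  CO: –C(=O)– with carbon on both sides → ketone.
  CH2CO-O-COCH2: two acyl groups sharing one oxygen, –C(=O)–O–C(=O)– → anhydride.
  C≡C: C≡C triple bond → alkyne.
  CH(OCH3): pendant –OCH3: C–O–C with sp³ C, no adjacent C=O → ether.
  CH2CONHCH2: –C(=O)–N– linkage → amide (the N is not an amine).
  CH2NHCH2: C–N–C with sp³ carbons and no adjacent C=O → amine (secondary).
  CH(OH): –OH on an sp³ carbon → alcohol (secondary).
Alcohol appears at: CH(CH2OH), CH(OH) → 2.

2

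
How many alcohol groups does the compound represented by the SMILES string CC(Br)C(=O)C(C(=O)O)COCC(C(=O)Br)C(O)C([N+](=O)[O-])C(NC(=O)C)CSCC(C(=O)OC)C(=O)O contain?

Reading the structure from left to right:
  CH(Br): halogen on an sp³ carbon → alkyl halide.
  CO: –C(=O)– with carbon on both sides → ketone.
  CH(COOH): pendant –COOH: carbonyl C bonded to C and –OH → carboxylic acid.
  CH2OCH2: C–O–C with sp³ carbons on both sides and no adjacent C=O → ether.
  CH(COBr): pendant –C(=O)X: carbonyl C bonded to C and halogen → acyl halide.
  CH(OH): –OH on an sp³ carbon → alcohol (secondary).
  CH(NO2): –NO2 on an sp³ carbon → nitro (the N=O is not a carbonyl).
  CH(NHCOCH3): pendant –NHC(=O)CH3: N bonded to a carbonyl → amide (not amine).
  CH2SCH2: C–S–C linkage → sulfide (thioether).
  CH(COOCH3): pendant –COOCH3: carbonyl C bonded to C and –OCH3 → ester.
  COOH: –COOH: carbonyl C bonded to –OH and C → carboxylic acid (the –OH is not a separate alcohol).
Alcohol appears at: CH(OH) → 1.

1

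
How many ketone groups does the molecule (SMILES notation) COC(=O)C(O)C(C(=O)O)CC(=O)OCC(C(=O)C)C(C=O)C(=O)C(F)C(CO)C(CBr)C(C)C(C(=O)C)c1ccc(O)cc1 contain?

3

CH3O–C(=O)–: carbonyl C bonded to C and to –OCH3 → ester (not ketone + ether).
–OH on an sp³ carbon → alcohol (secondary).
pendant –COOH: carbonyl C bonded to C and –OH → carboxylic acid.
–C(=O)–O–C with C on the carbonyl side → ester.
pendant –COCH3: carbonyl C bonded to two carbons → ketone.
pendant –CHO: carbonyl C bonded to C and H → aldehyde.
–C(=O)– with carbon on both sides → ketone.
halogen on an sp³ carbon → alkyl halide.
pendant –CH2OH on an sp³ backbone C → alcohol.
pendant –CH2X: halogen on sp³ carbon → alkyl halide.
pendant –COCH3: carbonyl C bonded to two carbons → ketone.
–OH attached directly to an aromatic ring → phenol (not alcohol); the ring itself is an arene.
Ketone appears at: CH(COCH3), CO, CH(COCH3) → 3.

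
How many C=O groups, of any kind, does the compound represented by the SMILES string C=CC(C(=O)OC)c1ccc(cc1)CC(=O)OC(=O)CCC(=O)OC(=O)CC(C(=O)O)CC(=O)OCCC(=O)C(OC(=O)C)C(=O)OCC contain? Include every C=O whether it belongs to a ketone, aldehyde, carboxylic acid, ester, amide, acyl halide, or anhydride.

CH(COOCH3): ester, 1 C=O (running total 1).
CH2CO-O-COCH2: anhydride, 2 C=O (running total 3).
CH2CO-O-COCH2: anhydride, 2 C=O (running total 5).
CH(COOH): carboxylic acid, 1 C=O (running total 6).
CH2COOCH2: ester, 1 C=O (running total 7).
CO: ketone, 1 C=O (running total 8).
CH(OCOCH3): ester, 1 C=O (running total 9).
COOCH2CH3: ester, 1 C=O (running total 10).

10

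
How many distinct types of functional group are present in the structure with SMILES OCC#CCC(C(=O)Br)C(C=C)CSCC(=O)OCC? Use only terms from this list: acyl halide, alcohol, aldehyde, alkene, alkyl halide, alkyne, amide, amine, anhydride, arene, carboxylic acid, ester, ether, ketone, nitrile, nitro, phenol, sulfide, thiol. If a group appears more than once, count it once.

6

HO– on an sp³ carbon → alcohol.
C≡C triple bond → alkyne.
pendant –C(=O)X: carbonyl C bonded to C and halogen → acyl halide.
pendant –CH=CH2: C=C double bond → alkene.
C–S–C linkage → sulfide (thioether).
–C(=O)OCH2CH3: carbonyl C bonded to C and to –OEt → ester.
Distinct types present: acyl halide, alcohol, alkene, alkyne, ester, sulfide.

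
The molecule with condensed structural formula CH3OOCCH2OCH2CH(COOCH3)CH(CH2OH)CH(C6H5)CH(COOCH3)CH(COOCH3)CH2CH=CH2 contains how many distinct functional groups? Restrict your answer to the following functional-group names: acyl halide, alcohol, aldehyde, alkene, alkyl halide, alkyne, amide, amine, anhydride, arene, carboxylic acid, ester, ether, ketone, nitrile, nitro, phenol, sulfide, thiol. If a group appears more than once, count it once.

5

Taking each segment in turn:
  CH3OOC: CH3O–C(=O)–: carbonyl C bonded to C and to –OCH3 → ester (not ketone + ether).
  CH2OCH2: C–O–C with sp³ carbons on both sides and no adjacent C=O → ether.
  CH(COOCH3): pendant –COOCH3: carbonyl C bonded to C and –OCH3 → ester.
  CH(CH2OH): pendant –CH2OH on an sp³ backbone C → alcohol.
  CH(C6H5): pendant –C6H5: benzene ring → arene.
  CH(COOCH3): pendant –COOCH3: carbonyl C bonded to C and –OCH3 → ester.
  CH(COOCH3): pendant –COOCH3: carbonyl C bonded to C and –OCH3 → ester.
  CH=CH2: C=C double bond → alkene.
Distinct types present: alcohol, alkene, arene, ester, ether.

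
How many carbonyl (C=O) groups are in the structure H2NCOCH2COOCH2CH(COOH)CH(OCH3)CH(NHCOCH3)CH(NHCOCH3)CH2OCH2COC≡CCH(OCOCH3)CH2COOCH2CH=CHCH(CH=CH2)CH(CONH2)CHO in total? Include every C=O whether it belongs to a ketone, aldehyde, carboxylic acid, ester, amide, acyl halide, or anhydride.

10

H2NCO: amide, 1 C=O (running total 1).
CH2COOCH2: ester, 1 C=O (running total 2).
CH(COOH): carboxylic acid, 1 C=O (running total 3).
CH(NHCOCH3): amide, 1 C=O (running total 4).
CH(NHCOCH3): amide, 1 C=O (running total 5).
CO: ketone, 1 C=O (running total 6).
CH(OCOCH3): ester, 1 C=O (running total 7).
CH2COOCH2: ester, 1 C=O (running total 8).
CH(CONH2): amide, 1 C=O (running total 9).
CHO: aldehyde, 1 C=O (running total 10).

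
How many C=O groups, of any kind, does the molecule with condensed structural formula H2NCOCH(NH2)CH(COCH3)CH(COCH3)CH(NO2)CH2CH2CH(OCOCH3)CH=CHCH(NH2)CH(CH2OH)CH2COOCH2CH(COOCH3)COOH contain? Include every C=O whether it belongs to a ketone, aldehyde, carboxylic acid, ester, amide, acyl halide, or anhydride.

7

H2NCO: amide, 1 C=O (running total 1).
CH(COCH3): ketone, 1 C=O (running total 2).
CH(COCH3): ketone, 1 C=O (running total 3).
CH(OCOCH3): ester, 1 C=O (running total 4).
CH2COOCH2: ester, 1 C=O (running total 5).
CH(COOCH3): ester, 1 C=O (running total 6).
COOH: carboxylic acid, 1 C=O (running total 7).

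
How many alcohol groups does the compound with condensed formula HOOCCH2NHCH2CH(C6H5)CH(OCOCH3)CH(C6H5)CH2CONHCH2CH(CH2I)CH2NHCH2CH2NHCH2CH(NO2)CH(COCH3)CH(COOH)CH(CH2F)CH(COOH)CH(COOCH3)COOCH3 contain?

Reading the structure from left to right:
  HOOC: –COOH: carbonyl C bonded to –OH and C → carboxylic acid (the –OH is not a separate alcohol).
  CH2NHCH2: C–N–C with sp³ carbons and no adjacent C=O → amine (secondary).
  CH(C6H5): pendant –C6H5: benzene ring → arene.
  CH(OCOCH3): pendant –OC(=O)CH3: an acyloxy group → ester.
  CH(C6H5): pendant –C6H5: benzene ring → arene.
  CH2CONHCH2: –C(=O)–N– linkage → amide (the N is not an amine).
  CH(CH2I): pendant –CH2X: halogen on sp³ carbon → alkyl halide.
  CH2NHCH2: C–N–C with sp³ carbons and no adjacent C=O → amine (secondary).
  CH2NHCH2: C–N–C with sp³ carbons and no adjacent C=O → amine (secondary).
  CH(NO2): –NO2 on an sp³ carbon → nitro (the N=O is not a carbonyl).
  CH(COCH3): pendant –COCH3: carbonyl C bonded to two carbons → ketone.
  CH(COOH): pendant –COOH: carbonyl C bonded to C and –OH → carboxylic acid.
  CH(CH2F): pendant –CH2X: halogen on sp³ carbon → alkyl halide.
  CH(COOH): pendant –COOH: carbonyl C bonded to C and –OH → carboxylic acid.
  CH(COOCH3): pendant –COOCH3: carbonyl C bonded to C and –OCH3 → ester.
  COOCH3: –C(=O)OCH3: carbonyl C bonded to C and to –OCH3 → ester (not ketone + ether).
No segment is a alcohol: HOOC is carboxylic acid, not alcohol; CH(COCH3) is ketone, not alcohol; CH(COOH) is carboxylic acid, not alcohol. → 0.

0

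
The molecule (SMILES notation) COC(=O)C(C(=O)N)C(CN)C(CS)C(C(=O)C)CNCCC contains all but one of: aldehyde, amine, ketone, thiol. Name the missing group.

aldehyde

thiol: present (CH(CH2SH) — pendant –CH2SH → thiol).
ketone: present (CH(COCH3) — pendant –COCH3: carbonyl C bonded to two carbons → ketone).
amine: present (CH(CH2NH2) — pendant –CH2NH2: N on sp³ C, no adjacent C=O → amine).
aldehyde: absent. In CH(COCH3), the carbonyl carbon is bonded to two carbons, so it is a ketone, not an aldehyde.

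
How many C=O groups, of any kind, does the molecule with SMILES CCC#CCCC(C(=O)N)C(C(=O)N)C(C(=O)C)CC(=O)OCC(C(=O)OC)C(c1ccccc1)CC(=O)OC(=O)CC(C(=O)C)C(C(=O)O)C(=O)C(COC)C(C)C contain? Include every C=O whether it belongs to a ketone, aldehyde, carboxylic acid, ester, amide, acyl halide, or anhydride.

10

CH(CONH2): amide, 1 C=O (running total 1).
CH(CONH2): amide, 1 C=O (running total 2).
CH(COCH3): ketone, 1 C=O (running total 3).
CH2COOCH2: ester, 1 C=O (running total 4).
CH(COOCH3): ester, 1 C=O (running total 5).
CH2CO-O-COCH2: anhydride, 2 C=O (running total 7).
CH(COCH3): ketone, 1 C=O (running total 8).
CH(COOH): carboxylic acid, 1 C=O (running total 9).
CO: ketone, 1 C=O (running total 10).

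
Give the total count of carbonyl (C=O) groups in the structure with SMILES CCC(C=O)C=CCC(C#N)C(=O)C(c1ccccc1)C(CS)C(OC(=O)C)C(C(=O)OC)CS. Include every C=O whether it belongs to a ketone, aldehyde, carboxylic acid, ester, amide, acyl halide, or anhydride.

4

CH(CHO): aldehyde, 1 C=O (running total 1).
CO: ketone, 1 C=O (running total 2).
CH(OCOCH3): ester, 1 C=O (running total 3).
CH(COOCH3): ester, 1 C=O (running total 4).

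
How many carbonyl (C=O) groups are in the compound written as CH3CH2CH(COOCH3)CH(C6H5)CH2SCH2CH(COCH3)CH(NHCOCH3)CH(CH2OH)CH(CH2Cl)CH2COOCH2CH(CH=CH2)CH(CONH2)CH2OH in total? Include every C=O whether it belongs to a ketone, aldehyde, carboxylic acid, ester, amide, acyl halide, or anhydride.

CH(COOCH3): ester, 1 C=O (running total 1).
CH(COCH3): ketone, 1 C=O (running total 2).
CH(NHCOCH3): amide, 1 C=O (running total 3).
CH2COOCH2: ester, 1 C=O (running total 4).
CH(CONH2): amide, 1 C=O (running total 5).

5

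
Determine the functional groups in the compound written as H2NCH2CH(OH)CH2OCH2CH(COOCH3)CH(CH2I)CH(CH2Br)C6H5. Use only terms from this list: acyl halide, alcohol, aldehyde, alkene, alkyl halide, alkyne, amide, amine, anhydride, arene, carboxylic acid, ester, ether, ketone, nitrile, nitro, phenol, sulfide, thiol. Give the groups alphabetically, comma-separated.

–NH2 on an sp³ carbon with no adjacent C=O → amine.
–OH on an sp³ carbon → alcohol (secondary).
C–O–C with sp³ carbons on both sides and no adjacent C=O → ether.
pendant –COOCH3: carbonyl C bonded to C and –OCH3 → ester.
pendant –CH2X: halogen on sp³ carbon → alkyl halide.
pendant –CH2X: halogen on sp³ carbon → alkyl halide.
–C6H5 phenyl ring → arene.

alcohol, alkyl halide, amine, arene, ester, ether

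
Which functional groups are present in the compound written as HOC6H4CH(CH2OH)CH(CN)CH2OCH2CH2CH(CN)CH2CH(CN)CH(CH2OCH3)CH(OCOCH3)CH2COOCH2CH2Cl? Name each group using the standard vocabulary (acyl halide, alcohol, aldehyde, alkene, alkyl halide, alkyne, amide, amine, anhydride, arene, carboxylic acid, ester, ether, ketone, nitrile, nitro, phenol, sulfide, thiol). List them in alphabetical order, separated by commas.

alcohol, alkyl halide, arene, ester, ether, nitrile, phenol

–OH attached directly to an aromatic ring → phenol (not alcohol); the ring itself is an arene.
pendant –CH2OH on an sp³ backbone C → alcohol.
pendant –C≡N: nitrile.
C–O–C with sp³ carbons on both sides and no adjacent C=O → ether.
pendant –C≡N: nitrile.
pendant –C≡N: nitrile.
pendant –CH2OCH3: C–O–C linkage → ether.
pendant –OC(=O)CH3: an acyloxy group → ester.
–C(=O)–O–C with C on the carbonyl side → ester.
halogen on an sp³ carbon → alkyl halide.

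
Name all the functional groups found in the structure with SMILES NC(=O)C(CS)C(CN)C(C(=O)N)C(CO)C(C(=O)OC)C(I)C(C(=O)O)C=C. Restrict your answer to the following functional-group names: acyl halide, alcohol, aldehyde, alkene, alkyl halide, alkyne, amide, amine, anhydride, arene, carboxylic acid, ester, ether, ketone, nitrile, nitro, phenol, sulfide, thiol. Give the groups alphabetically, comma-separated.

alcohol, alkene, alkyl halide, amide, amine, carboxylic acid, ester, thiol

Taking each segment in turn:
  H2NCO: –C(=O)NH2: carbonyl C bonded to C and to N → amide (the N is not a separate amine).
  CH(CH2SH): pendant –CH2SH → thiol.
  CH(CH2NH2): pendant –CH2NH2: N on sp³ C, no adjacent C=O → amine.
  CH(CONH2): pendant –CONH2: carbonyl C bonded to C and N → amide.
  CH(CH2OH): pendant –CH2OH on an sp³ backbone C → alcohol.
  CH(COOCH3): pendant –COOCH3: carbonyl C bonded to C and –OCH3 → ester.
  CH(I): halogen on an sp³ carbon → alkyl halide.
  CH(COOH): pendant –COOH: carbonyl C bonded to C and –OH → carboxylic acid.
  CH=CH2: C=C double bond → alkene.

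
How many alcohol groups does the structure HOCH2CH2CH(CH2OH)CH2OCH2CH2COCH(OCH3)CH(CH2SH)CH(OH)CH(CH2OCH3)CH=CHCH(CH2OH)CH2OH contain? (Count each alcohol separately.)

HO– on an sp³ carbon → alcohol.
pendant –CH2OH on an sp³ backbone C → alcohol.
C–O–C with sp³ carbons on both sides and no adjacent C=O → ether.
–C(=O)– with carbon on both sides → ketone.
pendant –OCH3: C–O–C with sp³ C, no adjacent C=O → ether.
pendant –CH2SH → thiol.
–OH on an sp³ carbon → alcohol (secondary).
pendant –CH2OCH3: C–O–C linkage → ether.
C=C double bond → alkene.
pendant –CH2OH on an sp³ backbone C → alcohol.
–OH on an sp³ carbon → alcohol.
Alcohol appears at: HOCH2, CH(CH2OH), CH(OH), CH(CH2OH), CH2OH → 5.

5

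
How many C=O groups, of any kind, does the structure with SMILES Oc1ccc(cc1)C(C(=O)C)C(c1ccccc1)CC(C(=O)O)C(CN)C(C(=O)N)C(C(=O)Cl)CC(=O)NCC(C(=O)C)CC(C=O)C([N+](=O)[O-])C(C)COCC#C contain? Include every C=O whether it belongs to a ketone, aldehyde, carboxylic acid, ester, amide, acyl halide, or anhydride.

CH(COCH3): ketone, 1 C=O (running total 1).
CH(COOH): carboxylic acid, 1 C=O (running total 2).
CH(CONH2): amide, 1 C=O (running total 3).
CH(COCl): acyl halide, 1 C=O (running total 4).
CH2CONHCH2: amide, 1 C=O (running total 5).
CH(COCH3): ketone, 1 C=O (running total 6).
CH(CHO): aldehyde, 1 C=O (running total 7).

7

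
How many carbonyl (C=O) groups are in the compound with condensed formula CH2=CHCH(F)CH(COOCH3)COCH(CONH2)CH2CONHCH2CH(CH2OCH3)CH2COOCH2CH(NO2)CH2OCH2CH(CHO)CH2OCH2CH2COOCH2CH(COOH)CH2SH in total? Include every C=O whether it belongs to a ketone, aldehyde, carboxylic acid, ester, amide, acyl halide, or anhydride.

CH(COOCH3): ester, 1 C=O (running total 1).
CO: ketone, 1 C=O (running total 2).
CH(CONH2): amide, 1 C=O (running total 3).
CH2CONHCH2: amide, 1 C=O (running total 4).
CH2COOCH2: ester, 1 C=O (running total 5).
CH(CHO): aldehyde, 1 C=O (running total 6).
CH2COOCH2: ester, 1 C=O (running total 7).
CH(COOH): carboxylic acid, 1 C=O (running total 8).

8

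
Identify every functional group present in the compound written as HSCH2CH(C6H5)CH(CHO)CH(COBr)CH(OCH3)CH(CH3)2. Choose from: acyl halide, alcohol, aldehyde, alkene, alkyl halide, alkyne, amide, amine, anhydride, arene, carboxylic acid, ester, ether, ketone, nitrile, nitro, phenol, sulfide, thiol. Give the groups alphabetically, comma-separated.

Working along the chain:
  HSCH2: –SH on an sp³ carbon → thiol.
  CH(C6H5): pendant –C6H5: benzene ring → arene.
  CH(CHO): pendant –CHO: carbonyl C bonded to C and H → aldehyde.
  CH(COBr): pendant –C(=O)X: carbonyl C bonded to C and halogen → acyl halide.
  CH(OCH3): pendant –OCH3: C–O–C with sp³ C, no adjacent C=O → ether.

acyl halide, aldehyde, arene, ether, thiol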